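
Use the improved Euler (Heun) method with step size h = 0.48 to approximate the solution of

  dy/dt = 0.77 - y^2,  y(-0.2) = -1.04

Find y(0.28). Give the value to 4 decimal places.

-1.2696

Heun: k1 = f(t_n, y_n); k2 = f(t_n + h, y_n + h·k1); y_{n+1} = y_n + (h/2)·(k1 + k2).
t=-0.200000, y=-1.040000:
  k1 = f(-0.200000, -1.040000) = -0.311600
  k2 = f(0.280000, -1.189568) = -0.645072
  y ← -1.040000 + (0.48/2)·(-0.311600 + (-0.645072)) = -1.269601
y(0.28) ≈ -1.2696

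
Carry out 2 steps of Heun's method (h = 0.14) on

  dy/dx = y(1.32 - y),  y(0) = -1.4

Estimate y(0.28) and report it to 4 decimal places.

-3.5805

Heun: k1 = f(x_n, y_n); k2 = f(x_n + h, y_n + h·k1); y_{n+1} = y_n + (h/2)·(k1 + k2).
x=0.000000, y=-1.400000:
  k1 = f(0.000000, -1.400000) = -3.808000
  k2 = f(0.140000, -1.933120) = -6.288671
  y ← -1.400000 + (0.14/2)·(-3.808000 + (-6.288671)) = -2.106767
x=0.140000, y=-2.106767:
  k1 = f(0.140000, -2.106767) = -7.219400
  k2 = f(0.280000, -3.117483) = -13.833777
  y ← -2.106767 + (0.14/2)·(-7.219400 + (-13.833777)) = -3.580489
y(0.28) ≈ -3.5805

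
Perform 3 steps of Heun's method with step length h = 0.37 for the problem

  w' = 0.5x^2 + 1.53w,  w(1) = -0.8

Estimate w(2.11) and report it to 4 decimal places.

Heun: k1 = f(x_n, w_n); k2 = f(x_n + h, w_n + h·k1); w_{n+1} = w_n + (h/2)·(k1 + k2).
x=1.000000, w=-0.800000:
  k1 = f(1.000000, -0.800000) = -0.724000
  k2 = f(1.370000, -1.067880) = -0.695406
  w ← -0.800000 + (0.37/2)·(-0.724000 + (-0.695406)) = -1.062590
x=1.370000, w=-1.062590:
  k1 = f(1.370000, -1.062590) = -0.687313
  k2 = f(1.740000, -1.316896) = -0.501051
  w ← -1.062590 + (0.37/2)·(-0.687313 + (-0.501051)) = -1.282437
x=1.740000, w=-1.282437:
  k1 = f(1.740000, -1.282437) = -0.448329
  k2 = f(2.110000, -1.448319) = 0.010121
  w ← -1.282437 + (0.37/2)·(-0.448329 + 0.010121) = -1.363506
w(2.11) ≈ -1.3635

-1.3635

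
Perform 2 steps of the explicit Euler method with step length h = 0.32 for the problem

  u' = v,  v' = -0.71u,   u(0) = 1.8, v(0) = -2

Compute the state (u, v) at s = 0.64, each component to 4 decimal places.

Euler on (u,v): u_{n+1} = u_n + h·u', v_{n+1} = v_n + h·v'.
0.000000: (1.800000, -2.000000); f=(-2.000000, -1.278000) → (1.160000, -2.408960)
0.320000: (1.160000, -2.408960); f=(-2.408960, -0.823600) → (0.389133, -2.672512)
(u(0.64), v(0.64)) ≈ (0.3891, -2.6725)

0.3891, -2.6725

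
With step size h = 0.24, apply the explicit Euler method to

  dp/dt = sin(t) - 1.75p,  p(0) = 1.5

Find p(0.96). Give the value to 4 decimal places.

Euler: p_{n+1} = p_n + h·f(t_n, p_n).
t=0.000000, p=1.500000: f=-2.625000 → p ← 1.500000 + 0.24·(-2.625000) = 0.870000
t=0.240000, p=0.870000: f=-1.284797 → p ← 0.870000 + 0.24·(-1.284797) = 0.561649
t=0.480000, p=0.561649: f=-0.521106 → p ← 0.561649 + 0.24·(-0.521106) = 0.436583
t=0.720000, p=0.436583: f=-0.104636 → p ← 0.436583 + 0.24·(-0.104636) = 0.411471
p(0.96) ≈ 0.4115

0.4115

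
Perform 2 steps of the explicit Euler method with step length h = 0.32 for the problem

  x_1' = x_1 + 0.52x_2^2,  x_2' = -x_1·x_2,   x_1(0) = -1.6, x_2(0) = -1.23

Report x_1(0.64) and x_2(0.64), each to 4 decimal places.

-1.8800, -2.9668

Euler on (x_1,x_2): x_1_{n+1} = x_1_n + h·x_1', x_2_{n+1} = x_2_n + h·x_2'.
0.000000: (-1.600000, -1.230000); f=(-0.813292, -1.968000) → (-1.860253, -1.859760)
0.320000: (-1.860253, -1.859760); f=(-0.061726, -3.459625) → (-1.880006, -2.966840)
(x_1(0.64), x_2(0.64)) ≈ (-1.8800, -2.9668)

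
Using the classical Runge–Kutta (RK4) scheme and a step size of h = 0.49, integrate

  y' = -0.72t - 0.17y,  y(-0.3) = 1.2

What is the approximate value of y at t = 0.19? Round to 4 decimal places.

1.1216

RK4: k1 = f(t_n, y_n); k2 = f(t_n + h/2, y_n + (h/2)·k1); k3 = f(t_n + h/2, y_n + (h/2)·k2); k4 = f(t_n + h, y_n + h·k3); y_{n+1} = y_n + (h/6)·(k1 + 2k2 + 2k3 + k4).
t=-0.300000, y=1.200000:
  k1 = f(-0.300000, 1.200000) = 0.012000
  k2 = f(-0.055000, 1.202940) = -0.164900
  k3 = f(-0.055000, 1.159600) = -0.157532
  k4 = f(0.190000, 1.122809) = -0.327678
  y ← 1.200000 + (0.49/6)·(k1 + 2k2 + 2k3 + k4) = 1.121556
y(0.19) ≈ 1.1216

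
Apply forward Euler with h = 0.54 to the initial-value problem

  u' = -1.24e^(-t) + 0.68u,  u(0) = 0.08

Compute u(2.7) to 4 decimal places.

Euler: u_{n+1} = u_n + h·f(t_n, u_n).
t=0.000000, u=0.080000: f=-1.185600 → u ← 0.080000 + 0.54·(-1.185600) = -0.560224
t=0.540000, u=-0.560224: f=-1.103560 → u ← -0.560224 + 0.54·(-1.103560) = -1.156146
t=1.080000, u=-1.156146: f=-1.207278 → u ← -1.156146 + 0.54·(-1.207278) = -1.808077
t=1.620000, u=-1.808077: f=-1.474886 → u ← -1.808077 + 0.54·(-1.474886) = -2.604515
t=2.160000, u=-2.604515: f=-1.914074 → u ← -2.604515 + 0.54·(-1.914074) = -3.638115
u(2.7) ≈ -3.6381

-3.6381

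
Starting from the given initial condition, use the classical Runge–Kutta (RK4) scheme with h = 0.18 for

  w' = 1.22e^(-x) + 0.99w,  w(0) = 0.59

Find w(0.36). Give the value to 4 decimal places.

RK4: k1 = f(x_n, w_n); k2 = f(x_n + h/2, w_n + (h/2)·k1); k3 = f(x_n + h/2, w_n + (h/2)·k2); k4 = f(x_n + h, w_n + h·k3); w_{n+1} = w_n + (h/6)·(k1 + 2k2 + 2k3 + k4).
x=0.000000, w=0.590000:
  k1 = f(0.000000, 0.590000) = 1.804100
  k2 = f(0.090000, 0.752369) = 1.859841
  k3 = f(0.090000, 0.757386) = 1.864808
  k4 = f(0.180000, 0.925665) = 1.935438
  w ← 0.590000 + (0.18/6)·(k1 + 2k2 + 2k3 + k4) = 0.925665
x=0.180000, w=0.925665:
  k1 = f(0.180000, 0.925665) = 1.935438
  k2 = f(0.270000, 1.099855) = 2.020179
  k3 = f(0.270000, 1.107481) = 2.027729
  k4 = f(0.360000, 1.290656) = 2.128915
  w ← 0.925665 + (0.18/6)·(k1 + 2k2 + 2k3 + k4) = 1.290470
w(0.36) ≈ 1.2905

1.2905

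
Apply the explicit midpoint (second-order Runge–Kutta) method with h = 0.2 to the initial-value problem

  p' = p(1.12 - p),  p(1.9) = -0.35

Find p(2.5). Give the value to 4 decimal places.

Midpoint: k1 = f(t_n, p_n); k2 = f(t_n + h/2, p_n + (h/2)·k1); p_{n+1} = p_n + h·k2.
t=1.900000, p=-0.350000:
  k1 = f(1.900000, -0.350000) = -0.514500
  k2 = f(2.000000, -0.401450) = -0.610786
  p ← -0.350000 + 0.2·(-0.610786) = -0.472157
t=2.100000, p=-0.472157:
  k1 = f(2.100000, -0.472157) = -0.751749
  k2 = f(2.200000, -0.547332) = -0.912584
  p ← -0.472157 + 0.2·(-0.912584) = -0.654674
t=2.300000, p=-0.654674:
  k1 = f(2.300000, -0.654674) = -1.161833
  k2 = f(2.400000, -0.770857) = -1.457581
  p ← -0.654674 + 0.2·(-1.457581) = -0.946190
p(2.5) ≈ -0.9462

-0.9462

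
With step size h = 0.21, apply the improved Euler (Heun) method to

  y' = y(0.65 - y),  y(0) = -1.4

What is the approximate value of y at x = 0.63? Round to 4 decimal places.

-17.5189

Heun: k1 = f(x_n, y_n); k2 = f(x_n + h, y_n + h·k1); y_{n+1} = y_n + (h/2)·(k1 + k2).
x=0.000000, y=-1.400000:
  k1 = f(0.000000, -1.400000) = -2.870000
  k2 = f(0.210000, -2.002700) = -5.312562
  y ← -1.400000 + (0.21/2)·(-2.870000 + (-5.312562)) = -2.259169
x=0.210000, y=-2.259169:
  k1 = f(0.210000, -2.259169) = -6.572305
  k2 = f(0.420000, -3.639353) = -15.610470
  y ← -2.259169 + (0.21/2)·(-6.572305 + (-15.610470)) = -4.588360
x=0.420000, y=-4.588360:
  k1 = f(0.420000, -4.588360) = -24.035485
  k2 = f(0.630000, -9.635812) = -99.112155
  y ← -4.588360 + (0.21/2)·(-24.035485 + (-99.112155)) = -17.518863
y(0.63) ≈ -17.5189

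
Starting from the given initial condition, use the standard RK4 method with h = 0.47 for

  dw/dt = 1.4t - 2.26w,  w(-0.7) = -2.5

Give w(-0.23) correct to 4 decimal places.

RK4: k1 = f(t_n, w_n); k2 = f(t_n + h/2, w_n + (h/2)·k1); k3 = f(t_n + h/2, w_n + (h/2)·k2); k4 = f(t_n + h, w_n + h·k3); w_{n+1} = w_n + (h/6)·(k1 + 2k2 + 2k3 + k4).
t=-0.700000, w=-2.500000:
  k1 = f(-0.700000, -2.500000) = 4.670000
  k2 = f(-0.465000, -1.402550) = 2.518763
  k3 = f(-0.465000, -1.908091) = 3.661285
  k4 = f(-0.230000, -0.779196) = 1.438983
  w ← -2.500000 + (0.47/6)·(k1 + 2k2 + 2k3 + k4) = -1.053255
w(-0.23) ≈ -1.0533

-1.0533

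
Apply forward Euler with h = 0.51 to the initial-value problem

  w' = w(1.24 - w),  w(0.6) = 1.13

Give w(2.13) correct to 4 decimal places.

1.2331

Euler: w_{n+1} = w_n + h·f(t_n, w_n).
t=0.600000, w=1.130000: f=0.124300 → w ← 1.130000 + 0.51·0.124300 = 1.193393
t=1.110000, w=1.193393: f=0.055620 → w ← 1.193393 + 0.51·0.055620 = 1.221759
t=1.620000, w=1.221759: f=0.022286 → w ← 1.221759 + 0.51·0.022286 = 1.233125
w(2.13) ≈ 1.2331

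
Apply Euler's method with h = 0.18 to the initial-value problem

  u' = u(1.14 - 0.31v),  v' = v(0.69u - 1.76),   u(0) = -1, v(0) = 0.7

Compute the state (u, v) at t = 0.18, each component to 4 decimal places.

-1.1661, 0.3913

Euler on (u,v): u_{n+1} = u_n + h·u', v_{n+1} = v_n + h·v'.
0.000000: (-1.000000, 0.700000); f=(-0.923000, -1.715000) → (-1.166140, 0.391300)
(u(0.18), v(0.18)) ≈ (-1.1661, 0.3913)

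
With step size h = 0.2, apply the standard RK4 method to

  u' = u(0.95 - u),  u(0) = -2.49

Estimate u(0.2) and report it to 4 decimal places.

-6.5438

RK4: k1 = f(s_n, u_n); k2 = f(s_n + h/2, u_n + (h/2)·k1); k3 = f(s_n + h/2, u_n + (h/2)·k2); k4 = f(s_n + h, u_n + h·k3); u_{n+1} = u_n + (h/6)·(k1 + 2k2 + 2k3 + k4).
s=0.000000, u=-2.490000:
  k1 = f(0.000000, -2.490000) = -8.565600
  k2 = f(0.100000, -3.346560) = -14.378696
  k3 = f(0.100000, -3.927870) = -19.159636
  k4 = f(0.200000, -6.321927) = -45.972593
  u ← -2.490000 + (0.2/6)·(k1 + 2k2 + 2k3 + k4) = -6.543829
u(0.2) ≈ -6.5438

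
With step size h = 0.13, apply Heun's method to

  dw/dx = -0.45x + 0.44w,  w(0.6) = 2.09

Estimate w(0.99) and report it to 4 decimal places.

2.3302

Heun: k1 = f(x_n, w_n); k2 = f(x_n + h, w_n + h·k1); w_{n+1} = w_n + (h/2)·(k1 + k2).
x=0.600000, w=2.090000:
  k1 = f(0.600000, 2.090000) = 0.649600
  k2 = f(0.730000, 2.174448) = 0.628257
  w ← 2.090000 + (0.13/2)·(0.649600 + 0.628257) = 2.173061
x=0.730000, w=2.173061:
  k1 = f(0.730000, 2.173061) = 0.627647
  k2 = f(0.860000, 2.254655) = 0.605048
  w ← 2.173061 + (0.13/2)·(0.627647 + 0.605048) = 2.253186
x=0.860000, w=2.253186:
  k1 = f(0.860000, 2.253186) = 0.604402
  k2 = f(0.990000, 2.331758) = 0.580474
  w ← 2.253186 + (0.13/2)·(0.604402 + 0.580474) = 2.330203
w(0.99) ≈ 2.3302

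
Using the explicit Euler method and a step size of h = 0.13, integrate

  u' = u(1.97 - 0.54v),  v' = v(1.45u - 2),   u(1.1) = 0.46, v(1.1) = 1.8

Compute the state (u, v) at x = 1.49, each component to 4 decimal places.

0.6994, 1.0634

Euler on (u,v): u_{n+1} = u_n + h·u', v_{n+1} = v_n + h·v'.
1.100000: (0.460000, 1.800000); f=(0.459080, -2.399400) → (0.519680, 1.488078)
1.230000: (0.519680, 1.488078); f=(0.606175, -1.854835) → (0.598483, 1.246949)
1.360000: (0.598483, 1.246949); f=(0.776022, -1.411796) → (0.699366, 1.063416)
(u(1.49), v(1.49)) ≈ (0.6994, 1.0634)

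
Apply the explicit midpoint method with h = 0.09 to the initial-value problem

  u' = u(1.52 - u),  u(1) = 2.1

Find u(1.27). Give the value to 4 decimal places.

Midpoint: k1 = f(t_n, u_n); k2 = f(t_n + h/2, u_n + (h/2)·k1); u_{n+1} = u_n + h·k2.
t=1.000000, u=2.100000:
  k1 = f(1.000000, 2.100000) = -1.218000
  k2 = f(1.045000, 2.045190) = -1.074113
  u ← 2.100000 + 0.09·(-1.074113) = 2.003330
t=1.090000, u=2.003330:
  k1 = f(1.090000, 2.003330) = -0.968269
  k2 = f(1.135000, 1.959758) = -0.861819
  u ← 2.003330 + 0.09·(-0.861819) = 1.925766
t=1.180000, u=1.925766:
  k1 = f(1.180000, 1.925766) = -0.781411
  k2 = f(1.225000, 1.890603) = -0.700662
  u ← 1.925766 + 0.09·(-0.700662) = 1.862707
u(1.27) ≈ 1.8627

1.8627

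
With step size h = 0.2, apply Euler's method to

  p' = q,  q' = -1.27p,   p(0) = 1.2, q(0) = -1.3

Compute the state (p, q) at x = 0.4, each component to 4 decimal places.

Euler on (p,q): p_{n+1} = p_n + h·p', q_{n+1} = q_n + h·q'.
0.000000: (1.200000, -1.300000); f=(-1.300000, -1.524000) → (0.940000, -1.604800)
0.200000: (0.940000, -1.604800); f=(-1.604800, -1.193800) → (0.619040, -1.843560)
(p(0.4), q(0.4)) ≈ (0.6190, -1.8436)

0.6190, -1.8436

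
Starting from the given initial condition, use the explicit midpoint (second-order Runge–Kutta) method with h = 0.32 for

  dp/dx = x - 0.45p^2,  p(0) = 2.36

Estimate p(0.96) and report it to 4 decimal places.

Midpoint: k1 = f(x_n, p_n); k2 = f(x_n + h/2, p_n + (h/2)·k1); p_{n+1} = p_n + h·k2.
x=0.000000, p=2.360000:
  k1 = f(0.000000, 2.360000) = -2.506320
  k2 = f(0.160000, 1.958989) = -1.566937
  p ← 2.360000 + 0.32·(-1.566937) = 1.858580
x=0.320000, p=1.858580:
  k1 = f(0.320000, 1.858580) = -1.234444
  k2 = f(0.480000, 1.661069) = -0.761618
  p ← 1.858580 + 0.32·(-0.761618) = 1.614863
x=0.640000, p=1.614863:
  k1 = f(0.640000, 1.614863) = -0.533501
  k2 = f(0.800000, 1.529502) = -0.252720
  p ← 1.614863 + 0.32·(-0.252720) = 1.533992
p(0.96) ≈ 1.5340

1.5340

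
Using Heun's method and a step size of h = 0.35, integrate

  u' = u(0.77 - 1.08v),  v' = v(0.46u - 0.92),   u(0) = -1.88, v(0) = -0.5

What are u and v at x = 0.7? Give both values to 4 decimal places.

Heun on (u,v): k1 = f(x_n, state_n); k2 = f(x_n + h, state_n + h·k1); state_{n+1} = state_n + (h/2)·(k1 + k2).
0.000000: (-1.880000, -0.500000)
  k1 = (-2.462800, 0.892400)
  predictor → (-2.741980, -0.187660)
  k2 = (-2.667049, 0.409345)
  → (-2.777724, -0.272195)
0.350000: (-2.777724, -0.272195)
  k1 = (-2.955415, 0.598217)
  predictor → (-3.812119, -0.062819)
  k2 = (-3.193962, 0.167951)
  → (-3.853865, -0.138115)
(u(0.7), v(0.7)) ≈ (-3.8539, -0.1381)

-3.8539, -0.1381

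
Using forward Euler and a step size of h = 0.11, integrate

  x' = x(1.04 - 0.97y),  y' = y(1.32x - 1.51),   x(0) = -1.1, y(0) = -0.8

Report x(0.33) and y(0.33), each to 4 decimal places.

-1.7808, -0.2111

Euler on (x,y): x_{n+1} = x_n + h·x', y_{n+1} = y_n + h·y'.
0.000000: (-1.100000, -0.800000); f=(-1.997600, 2.369600) → (-1.319736, -0.539344)
0.110000: (-1.319736, -0.539344); f=(-2.062963, 1.753974) → (-1.546662, -0.346407)
0.220000: (-1.546662, -0.346407); f=(-2.128229, 1.230296) → (-1.780767, -0.211074)
(x(0.33), y(0.33)) ≈ (-1.7808, -0.2111)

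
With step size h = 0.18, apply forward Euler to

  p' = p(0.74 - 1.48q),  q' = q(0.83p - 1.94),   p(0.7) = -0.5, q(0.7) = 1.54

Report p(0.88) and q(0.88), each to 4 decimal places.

Euler on (p,q): p_{n+1} = p_n + h·p', q_{n+1} = q_n + h·q'.
0.700000: (-0.500000, 1.540000); f=(0.769600, -3.626700) → (-0.361472, 0.887194)
(p(0.88), q(0.88)) ≈ (-0.3615, 0.8872)

-0.3615, 0.8872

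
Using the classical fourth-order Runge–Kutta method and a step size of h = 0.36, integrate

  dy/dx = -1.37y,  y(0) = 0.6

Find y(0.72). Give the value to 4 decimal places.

0.2239

RK4: k1 = f(x_n, y_n); k2 = f(x_n + h/2, y_n + (h/2)·k1); k3 = f(x_n + h/2, y_n + (h/2)·k2); k4 = f(x_n + h, y_n + h·k3); y_{n+1} = y_n + (h/6)·(k1 + 2k2 + 2k3 + k4).
x=0.000000, y=0.600000:
  k1 = f(0.000000, 0.600000) = -0.822000
  k2 = f(0.180000, 0.452040) = -0.619295
  k3 = f(0.180000, 0.488527) = -0.669282
  k4 = f(0.360000, 0.359059) = -0.491910
  y ← 0.600000 + (0.36/6)·(k1 + 2k2 + 2k3 + k4) = 0.366536
x=0.360000, y=0.366536:
  k1 = f(0.360000, 0.366536) = -0.502155
  k2 = f(0.540000, 0.276148) = -0.378323
  k3 = f(0.540000, 0.298438) = -0.408860
  k4 = f(0.720000, 0.219347) = -0.300505
  y ← 0.366536 + (0.36/6)·(k1 + 2k2 + 2k3 + k4) = 0.223915
y(0.72) ≈ 0.2239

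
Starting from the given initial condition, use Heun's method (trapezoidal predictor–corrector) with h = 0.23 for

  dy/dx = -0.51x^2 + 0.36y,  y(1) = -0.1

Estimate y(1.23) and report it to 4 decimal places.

Heun: k1 = f(x_n, y_n); k2 = f(x_n + h, y_n + h·k1); y_{n+1} = y_n + (h/2)·(k1 + k2).
x=1.000000, y=-0.100000:
  k1 = f(1.000000, -0.100000) = -0.546000
  k2 = f(1.230000, -0.225580) = -0.852788
  y ← -0.100000 + (0.23/2)·(-0.546000 + (-0.852788)) = -0.260861
y(1.23) ≈ -0.2609

-0.2609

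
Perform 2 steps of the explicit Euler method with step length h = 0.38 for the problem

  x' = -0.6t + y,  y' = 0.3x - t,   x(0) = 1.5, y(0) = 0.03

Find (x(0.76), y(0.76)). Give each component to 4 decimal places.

Euler on (x,y): x_{n+1} = x_n + h·x', y_{n+1} = y_n + h·y'.
0.000000: (1.500000, 0.030000); f=(0.030000, 0.450000) → (1.511400, 0.201000)
0.380000: (1.511400, 0.201000); f=(-0.027000, 0.073420) → (1.501140, 0.228900)
(x(0.76), y(0.76)) ≈ (1.5011, 0.2289)

1.5011, 0.2289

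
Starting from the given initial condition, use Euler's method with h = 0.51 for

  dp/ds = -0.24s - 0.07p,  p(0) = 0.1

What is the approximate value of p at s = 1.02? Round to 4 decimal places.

0.0306

Euler: p_{n+1} = p_n + h·f(s_n, p_n).
s=0.000000, p=0.100000: f=-0.007000 → p ← 0.100000 + 0.51·(-0.007000) = 0.096430
s=0.510000, p=0.096430: f=-0.129150 → p ← 0.096430 + 0.51·(-0.129150) = 0.030563
p(1.02) ≈ 0.0306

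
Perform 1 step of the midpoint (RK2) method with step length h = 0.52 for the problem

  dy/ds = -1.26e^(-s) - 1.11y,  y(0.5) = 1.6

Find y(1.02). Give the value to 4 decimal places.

0.7513

Midpoint: k1 = f(s_n, y_n); k2 = f(s_n + h/2, y_n + (h/2)·k1); y_{n+1} = y_n + h·k2.
s=0.500000, y=1.600000:
  k1 = f(0.500000, 1.600000) = -2.540229
  k2 = f(0.760000, 0.939541) = -1.632150
  y ← 1.600000 + 0.52·(-1.632150) = 0.751282
y(1.02) ≈ 0.7513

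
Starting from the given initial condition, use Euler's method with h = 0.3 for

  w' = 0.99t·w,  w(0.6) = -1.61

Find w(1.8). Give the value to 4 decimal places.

Euler: w_{n+1} = w_n + h·f(t_n, w_n).
t=0.600000, w=-1.610000: f=-0.956340 → w ← -1.610000 + 0.3·(-0.956340) = -1.896902
t=0.900000, w=-1.896902: f=-1.690140 → w ← -1.896902 + 0.3·(-1.690140) = -2.403944
t=1.200000, w=-2.403944: f=-2.855885 → w ← -2.403944 + 0.3·(-2.855885) = -3.260710
t=1.500000, w=-3.260710: f=-4.842154 → w ← -3.260710 + 0.3·(-4.842154) = -4.713356
w(1.8) ≈ -4.7134

-4.7134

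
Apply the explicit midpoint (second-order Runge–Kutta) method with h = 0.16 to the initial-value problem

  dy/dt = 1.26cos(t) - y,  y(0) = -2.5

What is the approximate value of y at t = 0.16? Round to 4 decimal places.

Midpoint: k1 = f(t_n, y_n); k2 = f(t_n + h/2, y_n + (h/2)·k1); y_{n+1} = y_n + h·k2.
t=0.000000, y=-2.500000:
  k1 = f(0.000000, -2.500000) = 3.760000
  k2 = f(0.080000, -2.199200) = 3.455170
  y ← -2.500000 + 0.16·3.455170 = -1.947173
y(0.16) ≈ -1.9472

-1.9472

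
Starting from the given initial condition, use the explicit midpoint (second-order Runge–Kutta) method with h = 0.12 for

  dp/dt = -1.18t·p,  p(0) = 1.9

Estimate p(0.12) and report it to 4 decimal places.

Midpoint: k1 = f(t_n, p_n); k2 = f(t_n + h/2, p_n + (h/2)·k1); p_{n+1} = p_n + h·k2.
t=0.000000, p=1.900000:
  k1 = f(0.000000, 1.900000) = 0.000000
  k2 = f(0.060000, 1.900000) = -0.134520
  p ← 1.900000 + 0.12·(-0.134520) = 1.883858
p(0.12) ≈ 1.8839

1.8839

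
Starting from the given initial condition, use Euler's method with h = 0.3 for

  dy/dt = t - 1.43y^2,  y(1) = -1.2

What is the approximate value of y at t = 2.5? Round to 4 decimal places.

-38.1264

Euler: y_{n+1} = y_n + h·f(t_n, y_n).
t=1.000000, y=-1.200000: f=-1.059200 → y ← -1.200000 + 0.3·(-1.059200) = -1.517760
t=1.300000, y=-1.517760: f=-1.994141 → y ← -1.517760 + 0.3·(-1.994141) = -2.116002
t=1.600000, y=-2.116002: f=-4.802777 → y ← -2.116002 + 0.3·(-4.802777) = -3.556835
t=1.900000, y=-3.556835: f=-16.191042 → y ← -3.556835 + 0.3·(-16.191042) = -8.414148
t=2.200000, y=-8.414148: f=-99.040983 → y ← -8.414148 + 0.3·(-99.040983) = -38.126443
y(2.5) ≈ -38.1264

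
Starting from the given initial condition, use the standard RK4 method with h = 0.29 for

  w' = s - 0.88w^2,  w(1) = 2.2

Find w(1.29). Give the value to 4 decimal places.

RK4: k1 = f(s_n, w_n); k2 = f(s_n + h/2, w_n + (h/2)·k1); k3 = f(s_n + h/2, w_n + (h/2)·k2); k4 = f(s_n + h, w_n + h·k3); w_{n+1} = w_n + (h/6)·(k1 + 2k2 + 2k3 + k4).
s=1.000000, w=2.200000:
  k1 = f(1.000000, 2.200000) = -3.259200
  k2 = f(1.145000, 1.727416) = -1.480890
  k3 = f(1.145000, 1.985271) = -2.323345
  k4 = f(1.290000, 1.526230) = -0.759853
  w ← 2.200000 + (0.29/6)·(k1 + 2k2 + 2k3 + k4) = 1.638003
w(1.29) ≈ 1.6380

1.6380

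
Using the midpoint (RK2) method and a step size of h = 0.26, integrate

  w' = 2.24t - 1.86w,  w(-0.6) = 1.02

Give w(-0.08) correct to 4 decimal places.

0.2149

Midpoint: k1 = f(t_n, w_n); k2 = f(t_n + h/2, w_n + (h/2)·k1); w_{n+1} = w_n + h·k2.
t=-0.600000, w=1.020000:
  k1 = f(-0.600000, 1.020000) = -3.241200
  k2 = f(-0.470000, 0.598644) = -2.166278
  w ← 1.020000 + 0.26·(-2.166278) = 0.456768
t=-0.340000, w=0.456768:
  k1 = f(-0.340000, 0.456768) = -1.611188
  k2 = f(-0.210000, 0.247313) = -0.930403
  w ← 0.456768 + 0.26·(-0.930403) = 0.214863
w(-0.08) ≈ 0.2149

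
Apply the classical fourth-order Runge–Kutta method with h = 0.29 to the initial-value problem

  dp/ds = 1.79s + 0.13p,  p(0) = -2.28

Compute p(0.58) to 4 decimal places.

-2.1498

RK4: k1 = f(s_n, p_n); k2 = f(s_n + h/2, p_n + (h/2)·k1); k3 = f(s_n + h/2, p_n + (h/2)·k2); k4 = f(s_n + h, p_n + h·k3); p_{n+1} = p_n + (h/6)·(k1 + 2k2 + 2k3 + k4).
s=0.000000, p=-2.280000:
  k1 = f(0.000000, -2.280000) = -0.296400
  k2 = f(0.145000, -2.322978) = -0.042437
  k3 = f(0.145000, -2.286153) = -0.037650
  k4 = f(0.290000, -2.290918) = 0.221281
  p ← -2.280000 + (0.29/6)·(k1 + 2k2 + 2k3 + k4) = -2.291373
s=0.290000, p=-2.291373:
  k1 = f(0.290000, -2.291373) = 0.221222
  k2 = f(0.435000, -2.259295) = 0.484942
  k3 = f(0.435000, -2.221056) = 0.489913
  k4 = f(0.580000, -2.149298) = 0.758791
  p ← -2.291373 + (0.29/6)·(k1 + 2k2 + 2k3 + k4) = -2.149769
p(0.58) ≈ -2.1498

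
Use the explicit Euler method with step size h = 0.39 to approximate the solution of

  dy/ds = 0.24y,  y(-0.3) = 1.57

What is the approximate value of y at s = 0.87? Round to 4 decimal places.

2.0534

Euler: y_{n+1} = y_n + h·f(s_n, y_n).
s=-0.300000, y=1.570000: f=0.376800 → y ← 1.570000 + 0.39·0.376800 = 1.716952
s=0.090000, y=1.716952: f=0.412068 → y ← 1.716952 + 0.39·0.412068 = 1.877659
s=0.480000, y=1.877659: f=0.450638 → y ← 1.877659 + 0.39·0.450638 = 2.053408
y(0.87) ≈ 2.0534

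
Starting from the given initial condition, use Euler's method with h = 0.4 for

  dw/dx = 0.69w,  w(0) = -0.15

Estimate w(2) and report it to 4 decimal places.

-0.5074

Euler: w_{n+1} = w_n + h·f(x_n, w_n).
x=0.000000, w=-0.150000: f=-0.103500 → w ← -0.150000 + 0.4·(-0.103500) = -0.191400
x=0.400000, w=-0.191400: f=-0.132066 → w ← -0.191400 + 0.4·(-0.132066) = -0.244226
x=0.800000, w=-0.244226: f=-0.168516 → w ← -0.244226 + 0.4·(-0.168516) = -0.311633
x=1.200000, w=-0.311633: f=-0.215027 → w ← -0.311633 + 0.4·(-0.215027) = -0.397644
x=1.600000, w=-0.397644: f=-0.274374 → w ← -0.397644 + 0.4·(-0.274374) = -0.507393
w(2) ≈ -0.5074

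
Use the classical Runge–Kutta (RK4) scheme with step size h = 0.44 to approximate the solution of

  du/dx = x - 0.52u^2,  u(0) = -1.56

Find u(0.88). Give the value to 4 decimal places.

RK4: k1 = f(x_n, u_n); k2 = f(x_n + h/2, u_n + (h/2)·k1); k3 = f(x_n + h/2, u_n + (h/2)·k2); k4 = f(x_n + h, u_n + h·k3); u_{n+1} = u_n + (h/6)·(k1 + 2k2 + 2k3 + k4).
x=0.000000, u=-1.560000:
  k1 = f(0.000000, -1.560000) = -1.265472
  k2 = f(0.220000, -1.838404) = -1.537459
  k3 = f(0.220000, -1.898241) = -1.653726
  k4 = f(0.440000, -2.287639) = -2.281313
  u ← -1.560000 + (0.44/6)·(k1 + 2k2 + 2k3 + k4) = -2.288138
x=0.440000, u=-2.288138:
  k1 = f(0.440000, -2.288138) = -2.282499
  k2 = f(0.660000, -2.790288) = -3.388567
  k3 = f(0.660000, -3.033623) = -4.125491
  k4 = f(0.880000, -4.103354) = -7.875507
  u ← -2.288138 + (0.44/6)·(k1 + 2k2 + 2k3 + k4) = -4.135120
u(0.88) ≈ -4.1351

-4.1351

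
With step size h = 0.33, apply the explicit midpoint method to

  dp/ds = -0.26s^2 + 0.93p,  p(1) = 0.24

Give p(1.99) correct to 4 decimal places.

-0.2551

Midpoint: k1 = f(s_n, p_n); k2 = f(s_n + h/2, p_n + (h/2)·k1); p_{n+1} = p_n + h·k2.
s=1.000000, p=0.240000:
  k1 = f(1.000000, 0.240000) = -0.036800
  k2 = f(1.165000, 0.233928) = -0.135325
  p ← 0.240000 + 0.33·(-0.135325) = 0.195343
s=1.330000, p=0.195343:
  k1 = f(1.330000, 0.195343) = -0.278245
  k2 = f(1.495000, 0.149432) = -0.442135
  p ← 0.195343 + 0.33·(-0.442135) = 0.049438
s=1.660000, p=0.049438:
  k1 = f(1.660000, 0.049438) = -0.670479
  k2 = f(1.825000, -0.061191) = -0.922870
  p ← 0.049438 + 0.33·(-0.922870) = -0.255109
p(1.99) ≈ -0.2551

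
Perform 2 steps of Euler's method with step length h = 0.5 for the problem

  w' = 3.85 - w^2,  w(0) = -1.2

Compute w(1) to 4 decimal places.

1.9300

Euler: w_{n+1} = w_n + h·f(x_n, w_n).
x=0.000000, w=-1.200000: f=2.410000 → w ← -1.200000 + 0.5·2.410000 = 0.005000
x=0.500000, w=0.005000: f=3.849975 → w ← 0.005000 + 0.5·3.849975 = 1.929988
w(1) ≈ 1.9300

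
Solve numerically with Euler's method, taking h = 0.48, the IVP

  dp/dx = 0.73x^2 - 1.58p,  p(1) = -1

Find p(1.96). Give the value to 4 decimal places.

Euler: p_{n+1} = p_n + h·f(x_n, p_n).
x=1.000000, p=-1.000000: f=2.310000 → p ← -1.000000 + 0.48·2.310000 = 0.108800
x=1.480000, p=0.108800: f=1.427088 → p ← 0.108800 + 0.48·1.427088 = 0.793802
p(1.96) ≈ 0.7938

0.7938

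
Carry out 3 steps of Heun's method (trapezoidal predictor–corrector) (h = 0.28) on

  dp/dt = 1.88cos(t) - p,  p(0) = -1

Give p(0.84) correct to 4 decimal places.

Heun: k1 = f(t_n, p_n); k2 = f(t_n + h, p_n + h·k1); p_{n+1} = p_n + (h/2)·(k1 + k2).
t=0.000000, p=-1.000000:
  k1 = f(0.000000, -1.000000) = 2.880000
  k2 = f(0.280000, -0.193600) = 2.000384
  p ← -1.000000 + (0.28/2)·(2.880000 + 2.000384) = -0.316746
t=0.280000, p=-0.316746:
  k1 = f(0.280000, -0.316746) = 2.123530
  k2 = f(0.560000, 0.277842) = 1.314997
  p ← -0.316746 + (0.28/2)·(2.123530 + 1.314997) = 0.164648
t=0.560000, p=0.164648:
  k1 = f(0.560000, 0.164648) = 1.428192
  k2 = f(0.840000, 0.564541) = 0.690289
  p ← 0.164648 + (0.28/2)·(1.428192 + 0.690289) = 0.461235
p(0.84) ≈ 0.4612

0.4612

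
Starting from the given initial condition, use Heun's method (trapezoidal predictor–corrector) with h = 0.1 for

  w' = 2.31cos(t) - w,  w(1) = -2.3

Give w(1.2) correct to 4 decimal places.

-1.6965

Heun: k1 = f(t_n, w_n); k2 = f(t_n + h, w_n + h·k1); w_{n+1} = w_n + (h/2)·(k1 + k2).
t=1.000000, w=-2.300000:
  k1 = f(1.000000, -2.300000) = 3.548098
  k2 = f(1.100000, -1.945190) = 2.992997
  w ← -2.300000 + (0.1/2)·(3.548098 + 2.992997) = -1.972945
t=1.100000, w=-1.972945:
  k1 = f(1.100000, -1.972945) = 3.020752
  k2 = f(1.200000, -1.670870) = 2.507916
  w ← -1.972945 + (0.1/2)·(3.020752 + 2.507916) = -1.696512
w(1.2) ≈ -1.6965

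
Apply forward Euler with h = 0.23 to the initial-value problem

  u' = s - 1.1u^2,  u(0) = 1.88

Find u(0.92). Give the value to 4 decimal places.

Euler: u_{n+1} = u_n + h·f(s_n, u_n).
s=0.000000, u=1.880000: f=-3.887840 → u ← 1.880000 + 0.23·(-3.887840) = 0.985797
s=0.230000, u=0.985797: f=-0.838975 → u ← 0.985797 + 0.23·(-0.838975) = 0.792833
s=0.460000, u=0.792833: f=-0.231442 → u ← 0.792833 + 0.23·(-0.231442) = 0.739601
s=0.690000, u=0.739601: f=0.088289 → u ← 0.739601 + 0.23·0.088289 = 0.759908
u(0.92) ≈ 0.7599

0.7599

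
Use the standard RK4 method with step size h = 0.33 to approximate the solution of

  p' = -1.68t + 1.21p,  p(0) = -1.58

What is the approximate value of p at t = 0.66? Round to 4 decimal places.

-3.9970

RK4: k1 = f(t_n, p_n); k2 = f(t_n + h/2, p_n + (h/2)·k1); k3 = f(t_n + h/2, p_n + (h/2)·k2); k4 = f(t_n + h, p_n + h·k3); p_{n+1} = p_n + (h/6)·(k1 + 2k2 + 2k3 + k4).
t=0.000000, p=-1.580000:
  k1 = f(0.000000, -1.580000) = -1.911800
  k2 = f(0.165000, -1.895447) = -2.570691
  k3 = f(0.165000, -2.004164) = -2.702238
  k4 = f(0.330000, -2.471739) = -3.545204
  p ← -1.580000 + (0.33/6)·(k1 + 2k2 + 2k3 + k4) = -2.460157
t=0.330000, p=-2.460157:
  k1 = f(0.330000, -2.460157) = -3.531190
  k2 = f(0.495000, -3.042804) = -4.513393
  k3 = f(0.495000, -3.204867) = -4.709489
  k4 = f(0.660000, -4.014289) = -5.966090
  p ← -2.460157 + (0.33/6)·(k1 + 2k2 + 2k3 + k4) = -3.997025
p(0.66) ≈ -3.9970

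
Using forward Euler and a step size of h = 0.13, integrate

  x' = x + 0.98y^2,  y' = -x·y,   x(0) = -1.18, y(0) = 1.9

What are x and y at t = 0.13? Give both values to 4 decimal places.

-0.8735, 2.1915

Euler on (x,y): x_{n+1} = x_n + h·x', y_{n+1} = y_n + h·y'.
0.000000: (-1.180000, 1.900000); f=(2.357800, 2.242000) → (-0.873486, 2.191460)
(x(0.13), y(0.13)) ≈ (-0.8735, 2.1915)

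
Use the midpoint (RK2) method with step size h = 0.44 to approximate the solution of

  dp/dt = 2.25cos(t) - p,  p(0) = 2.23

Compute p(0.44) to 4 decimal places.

Midpoint: k1 = f(t_n, p_n); k2 = f(t_n + h/2, p_n + (h/2)·k1); p_{n+1} = p_n + h·k2.
t=0.000000, p=2.230000:
  k1 = f(0.000000, 2.230000) = 0.020000
  k2 = f(0.220000, 2.234400) = -0.038631
  p ← 2.230000 + 0.44·(-0.038631) = 2.213002
p(0.44) ≈ 2.2130

2.2130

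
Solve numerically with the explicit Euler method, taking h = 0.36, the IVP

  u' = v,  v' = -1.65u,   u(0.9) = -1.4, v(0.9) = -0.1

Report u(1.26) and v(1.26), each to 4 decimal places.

Euler on (u,v): u_{n+1} = u_n + h·u', v_{n+1} = v_n + h·v'.
0.900000: (-1.400000, -0.100000); f=(-0.100000, 2.310000) → (-1.436000, 0.731600)
(u(1.26), v(1.26)) ≈ (-1.4360, 0.7316)

-1.4360, 0.7316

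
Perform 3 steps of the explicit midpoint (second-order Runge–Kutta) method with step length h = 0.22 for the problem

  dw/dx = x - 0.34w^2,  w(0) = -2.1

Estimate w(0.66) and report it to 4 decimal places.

-3.5553

Midpoint: k1 = f(x_n, w_n); k2 = f(x_n + h/2, w_n + (h/2)·k1); w_{n+1} = w_n + h·k2.
x=0.000000, w=-2.100000:
  k1 = f(0.000000, -2.100000) = -1.499400
  k2 = f(0.110000, -2.264934) = -1.634175
  w ← -2.100000 + 0.22·(-1.634175) = -2.459518
x=0.220000, w=-2.459518:
  k1 = f(0.220000, -2.459518) = -1.836739
  k2 = f(0.330000, -2.661560) = -2.078526
  w ← -2.459518 + 0.22·(-2.078526) = -2.916794
x=0.440000, w=-2.916794:
  k1 = f(0.440000, -2.916794) = -2.452614
  k2 = f(0.550000, -3.186582) = -2.902463
  w ← -2.916794 + 0.22·(-2.902463) = -3.555336
w(0.66) ≈ -3.5553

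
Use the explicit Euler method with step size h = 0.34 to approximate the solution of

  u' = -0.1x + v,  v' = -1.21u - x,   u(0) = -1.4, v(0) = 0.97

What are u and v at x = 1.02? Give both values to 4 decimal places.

Euler on (u,v): u_{n+1} = u_n + h·u', v_{n+1} = v_n + h·v'.
0.000000: (-1.400000, 0.970000); f=(0.970000, 1.694000) → (-1.070200, 1.545960)
0.340000: (-1.070200, 1.545960); f=(1.511960, 0.954942) → (-0.556134, 1.870640)
0.680000: (-0.556134, 1.870640); f=(1.802640, -0.007078) → (0.056764, 1.868234)
(u(1.02), v(1.02)) ≈ (0.0568, 1.8682)

0.0568, 1.8682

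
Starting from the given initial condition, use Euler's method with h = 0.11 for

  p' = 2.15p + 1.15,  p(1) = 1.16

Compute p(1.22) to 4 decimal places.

Euler: p_{n+1} = p_n + h·f(x_n, p_n).
x=1.000000, p=1.160000: f=3.644000 → p ← 1.160000 + 0.11·3.644000 = 1.560840
x=1.110000, p=1.560840: f=4.505806 → p ← 1.560840 + 0.11·4.505806 = 2.056479
p(1.22) ≈ 2.0565

2.0565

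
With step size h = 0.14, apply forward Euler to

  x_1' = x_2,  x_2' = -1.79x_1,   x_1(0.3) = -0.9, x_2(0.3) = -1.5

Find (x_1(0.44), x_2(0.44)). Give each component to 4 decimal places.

Euler on (x_1,x_2): x_1_{n+1} = x_1_n + h·x_1', x_2_{n+1} = x_2_n + h·x_2'.
0.300000: (-0.900000, -1.500000); f=(-1.500000, 1.611000) → (-1.110000, -1.274460)
(x_1(0.44), x_2(0.44)) ≈ (-1.1100, -1.2745)

-1.1100, -1.2745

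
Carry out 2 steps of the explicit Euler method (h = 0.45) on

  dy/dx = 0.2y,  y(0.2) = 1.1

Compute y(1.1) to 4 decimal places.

Euler: y_{n+1} = y_n + h·f(x_n, y_n).
x=0.200000, y=1.100000: f=0.220000 → y ← 1.100000 + 0.45·0.220000 = 1.199000
x=0.650000, y=1.199000: f=0.239800 → y ← 1.199000 + 0.45·0.239800 = 1.306910
y(1.1) ≈ 1.3069

1.3069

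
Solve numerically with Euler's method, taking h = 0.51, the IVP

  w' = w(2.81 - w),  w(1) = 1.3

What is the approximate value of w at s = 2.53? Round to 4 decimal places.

2.7678

Euler: w_{n+1} = w_n + h·f(s_n, w_n).
s=1.000000, w=1.300000: f=1.963000 → w ← 1.300000 + 0.51·1.963000 = 2.301130
s=1.510000, w=2.301130: f=1.170976 → w ← 2.301130 + 0.51·1.170976 = 2.898328
s=2.020000, w=2.898328: f=-0.256003 → w ← 2.898328 + 0.51·(-0.256003) = 2.767766
w(2.53) ≈ 2.7678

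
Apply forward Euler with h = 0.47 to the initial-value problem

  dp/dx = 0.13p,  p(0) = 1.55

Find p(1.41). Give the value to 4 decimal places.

Euler: p_{n+1} = p_n + h·f(x_n, p_n).
x=0.000000, p=1.550000: f=0.201500 → p ← 1.550000 + 0.47·0.201500 = 1.644705
x=0.470000, p=1.644705: f=0.213812 → p ← 1.644705 + 0.47·0.213812 = 1.745196
x=0.940000, p=1.745196: f=0.226876 → p ← 1.745196 + 0.47·0.226876 = 1.851828
p(1.41) ≈ 1.8518

1.8518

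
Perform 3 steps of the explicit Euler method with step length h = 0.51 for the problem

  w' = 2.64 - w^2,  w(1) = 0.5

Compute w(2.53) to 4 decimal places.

Euler: w_{n+1} = w_n + h·f(x_n, w_n).
x=1.000000, w=0.500000: f=2.390000 → w ← 0.500000 + 0.51·2.390000 = 1.718900
x=1.510000, w=1.718900: f=-0.314617 → w ← 1.718900 + 0.51·(-0.314617) = 1.558445
x=2.020000, w=1.558445: f=0.211248 → w ← 1.558445 + 0.51·0.211248 = 1.666182
w(2.53) ≈ 1.6662

1.6662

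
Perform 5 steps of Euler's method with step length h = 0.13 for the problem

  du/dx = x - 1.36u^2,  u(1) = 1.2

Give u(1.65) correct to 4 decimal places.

1.0227

Euler: u_{n+1} = u_n + h·f(x_n, u_n).
x=1.000000, u=1.200000: f=-0.958400 → u ← 1.200000 + 0.13·(-0.958400) = 1.075408
x=1.130000, u=1.075408: f=-0.442843 → u ← 1.075408 + 0.13·(-0.442843) = 1.017838
x=1.260000, u=1.017838: f=-0.148953 → u ← 1.017838 + 0.13·(-0.148953) = 0.998474
x=1.390000, u=0.998474: f=0.034146 → u ← 0.998474 + 0.13·0.034146 = 1.002913
x=1.520000, u=1.002913: f=0.152064 → u ← 1.002913 + 0.13·0.152064 = 1.022682
u(1.65) ≈ 1.0227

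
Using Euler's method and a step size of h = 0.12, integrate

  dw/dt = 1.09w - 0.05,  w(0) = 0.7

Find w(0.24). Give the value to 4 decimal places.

Euler: w_{n+1} = w_n + h·f(t_n, w_n).
t=0.000000, w=0.700000: f=0.713000 → w ← 0.700000 + 0.12·0.713000 = 0.785560
t=0.120000, w=0.785560: f=0.806260 → w ← 0.785560 + 0.12·0.806260 = 0.882311
w(0.24) ≈ 0.8823

0.8823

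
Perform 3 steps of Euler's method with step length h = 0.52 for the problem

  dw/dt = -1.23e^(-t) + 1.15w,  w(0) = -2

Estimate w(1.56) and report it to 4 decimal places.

Euler: w_{n+1} = w_n + h·f(t_n, w_n).
t=0.000000, w=-2.000000: f=-3.530000 → w ← -2.000000 + 0.52·(-3.530000) = -3.835600
t=0.520000, w=-3.835600: f=-5.142200 → w ← -3.835600 + 0.52·(-5.142200) = -6.509544
t=1.040000, w=-6.509544: f=-7.920725 → w ← -6.509544 + 0.52·(-7.920725) = -10.628321
w(1.56) ≈ -10.6283

-10.6283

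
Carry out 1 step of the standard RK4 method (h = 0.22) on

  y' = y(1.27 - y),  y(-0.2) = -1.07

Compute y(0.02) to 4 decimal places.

-1.9404

RK4: k1 = f(x_n, y_n); k2 = f(x_n + h/2, y_n + (h/2)·k1); k3 = f(x_n + h/2, y_n + (h/2)·k2); k4 = f(x_n + h, y_n + h·k3); y_{n+1} = y_n + (h/6)·(k1 + 2k2 + 2k3 + k4).
x=-0.200000, y=-1.070000:
  k1 = f(-0.200000, -1.070000) = -2.503800
  k2 = f(-0.090000, -1.345418) = -3.518830
  k3 = f(-0.090000, -1.457071) = -3.973538
  k4 = f(0.020000, -1.944178) = -6.248935
  y ← -1.070000 + (0.22/6)·(k1 + 2k2 + 2k3 + k4) = -1.940374
y(0.02) ≈ -1.9404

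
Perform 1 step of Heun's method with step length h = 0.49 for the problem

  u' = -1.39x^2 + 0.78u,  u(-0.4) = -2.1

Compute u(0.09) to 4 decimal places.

-3.1341

Heun: k1 = f(x_n, u_n); k2 = f(x_n + h, u_n + h·k1); u_{n+1} = u_n + (h/2)·(k1 + k2).
x=-0.400000, u=-2.100000:
  k1 = f(-0.400000, -2.100000) = -1.860400
  k2 = f(0.090000, -3.011596) = -2.360304
  u ← -2.100000 + (0.49/2)·(-1.860400 + (-2.360304)) = -3.134072
u(0.09) ≈ -3.1341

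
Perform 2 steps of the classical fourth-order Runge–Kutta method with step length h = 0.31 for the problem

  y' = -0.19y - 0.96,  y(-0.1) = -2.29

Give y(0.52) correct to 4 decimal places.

-2.5970

RK4: k1 = f(t_n, y_n); k2 = f(t_n + h/2, y_n + (h/2)·k1); k3 = f(t_n + h/2, y_n + (h/2)·k2); k4 = f(t_n + h, y_n + h·k3); y_{n+1} = y_n + (h/6)·(k1 + 2k2 + 2k3 + k4).
t=-0.100000, y=-2.290000:
  k1 = f(-0.100000, -2.290000) = -0.524900
  k2 = f(0.055000, -2.371360) = -0.509442
  k3 = f(0.055000, -2.368963) = -0.509897
  k4 = f(0.210000, -2.448068) = -0.494867
  y ← -2.290000 + (0.31/6)·(k1 + 2k2 + 2k3 + k4) = -2.448020
t=0.210000, y=-2.448020:
  k1 = f(0.210000, -2.448020) = -0.494876
  k2 = f(0.365000, -2.524725) = -0.480302
  k3 = f(0.365000, -2.522466) = -0.480731
  k4 = f(0.520000, -2.597046) = -0.466561
  y ← -2.448020 + (0.31/6)·(k1 + 2k2 + 2k3 + k4) = -2.597001
y(0.52) ≈ -2.5970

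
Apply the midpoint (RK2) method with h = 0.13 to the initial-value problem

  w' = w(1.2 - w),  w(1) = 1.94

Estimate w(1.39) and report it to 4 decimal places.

Midpoint: k1 = f(t_n, w_n); k2 = f(t_n + h/2, w_n + (h/2)·k1); w_{n+1} = w_n + h·k2.
t=1.000000, w=1.940000:
  k1 = f(1.000000, 1.940000) = -1.435600
  k2 = f(1.065000, 1.846686) = -1.194226
  w ← 1.940000 + 0.13·(-1.194226) = 1.784751
t=1.130000, w=1.784751:
  k1 = f(1.130000, 1.784751) = -1.043634
  k2 = f(1.195000, 1.716914) = -0.887498
  w ← 1.784751 + 0.13·(-0.887498) = 1.669376
t=1.260000, w=1.669376:
  k1 = f(1.260000, 1.669376) = -0.783565
  k2 = f(1.325000, 1.618444) = -0.677229
  w ← 1.669376 + 0.13·(-0.677229) = 1.581336
w(1.39) ≈ 1.5813

1.5813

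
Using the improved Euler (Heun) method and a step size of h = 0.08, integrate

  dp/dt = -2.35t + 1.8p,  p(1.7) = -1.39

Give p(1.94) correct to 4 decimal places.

-3.4099

Heun: k1 = f(t_n, p_n); k2 = f(t_n + h, p_n + h·k1); p_{n+1} = p_n + (h/2)·(k1 + k2).
t=1.700000, p=-1.390000:
  k1 = f(1.700000, -1.390000) = -6.497000
  k2 = f(1.780000, -1.909760) = -7.620568
  p ← -1.390000 + (0.08/2)·(-6.497000 + (-7.620568)) = -1.954703
t=1.780000, p=-1.954703:
  k1 = f(1.780000, -1.954703) = -7.701465
  k2 = f(1.860000, -2.570820) = -8.998476
  p ← -1.954703 + (0.08/2)·(-7.701465 + (-8.998476)) = -2.622700
t=1.860000, p=-2.622700:
  k1 = f(1.860000, -2.622700) = -9.091861
  k2 = f(1.940000, -3.350049) = -10.589089
  p ← -2.622700 + (0.08/2)·(-9.091861 + (-10.589089)) = -3.409938
p(1.94) ≈ -3.4099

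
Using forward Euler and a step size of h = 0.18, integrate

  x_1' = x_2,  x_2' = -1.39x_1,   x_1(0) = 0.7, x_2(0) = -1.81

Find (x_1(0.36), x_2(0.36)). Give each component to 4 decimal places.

0.0169, -2.0788

Euler on (x_1,x_2): x_1_{n+1} = x_1_n + h·x_1', x_2_{n+1} = x_2_n + h·x_2'.
0.000000: (0.700000, -1.810000); f=(-1.810000, -0.973000) → (0.374200, -1.985140)
0.180000: (0.374200, -1.985140); f=(-1.985140, -0.520138) → (0.016875, -2.078765)
(x_1(0.36), x_2(0.36)) ≈ (0.0169, -2.0788)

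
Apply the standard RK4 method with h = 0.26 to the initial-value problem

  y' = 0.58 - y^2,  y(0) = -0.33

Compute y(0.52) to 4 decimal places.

-0.0517

RK4: k1 = f(t_n, y_n); k2 = f(t_n + h/2, y_n + (h/2)·k1); k3 = f(t_n + h/2, y_n + (h/2)·k2); k4 = f(t_n + h, y_n + h·k3); y_{n+1} = y_n + (h/6)·(k1 + 2k2 + 2k3 + k4).
t=0.000000, y=-0.330000:
  k1 = f(0.000000, -0.330000) = 0.471100
  k2 = f(0.130000, -0.268757) = 0.507770
  k3 = f(0.130000, -0.263990) = 0.510309
  k4 = f(0.260000, -0.197320) = 0.541065
  y ← -0.330000 + (0.26/6)·(k1 + 2k2 + 2k3 + k4) = -0.197906
t=0.260000, y=-0.197906:
  k1 = f(0.260000, -0.197906) = 0.540833
  k2 = f(0.390000, -0.127598) = 0.563719
  k3 = f(0.390000, -0.124623) = 0.564469
  k4 = f(0.520000, -0.051144) = 0.577384
  y ← -0.197906 + (0.26/6)·(k1 + 2k2 + 2k3 + k4) = -0.051674
y(0.52) ≈ -0.0517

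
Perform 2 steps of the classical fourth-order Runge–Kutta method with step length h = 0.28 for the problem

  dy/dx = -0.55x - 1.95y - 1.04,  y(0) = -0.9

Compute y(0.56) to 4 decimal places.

-0.7184

RK4: k1 = f(x_n, y_n); k2 = f(x_n + h/2, y_n + (h/2)·k1); k3 = f(x_n + h/2, y_n + (h/2)·k2); k4 = f(x_n + h, y_n + h·k3); y_{n+1} = y_n + (h/6)·(k1 + 2k2 + 2k3 + k4).
x=0.000000, y=-0.900000:
  k1 = f(0.000000, -0.900000) = 0.715000
  k2 = f(0.140000, -0.799900) = 0.442805
  k3 = f(0.140000, -0.838007) = 0.517114
  k4 = f(0.280000, -0.755208) = 0.278656
  y ← -0.900000 + (0.28/6)·(k1 + 2k2 + 2k3 + k4) = -0.764037
x=0.280000, y=-0.764037:
  k1 = f(0.280000, -0.764037) = 0.295872
  k2 = f(0.420000, -0.722615) = 0.138099
  k3 = f(0.420000, -0.744703) = 0.181171
  k4 = f(0.560000, -0.713309) = 0.042953
  y ← -0.764037 + (0.28/6)·(k1 + 2k2 + 2k3 + k4) = -0.718427
y(0.56) ≈ -0.7184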